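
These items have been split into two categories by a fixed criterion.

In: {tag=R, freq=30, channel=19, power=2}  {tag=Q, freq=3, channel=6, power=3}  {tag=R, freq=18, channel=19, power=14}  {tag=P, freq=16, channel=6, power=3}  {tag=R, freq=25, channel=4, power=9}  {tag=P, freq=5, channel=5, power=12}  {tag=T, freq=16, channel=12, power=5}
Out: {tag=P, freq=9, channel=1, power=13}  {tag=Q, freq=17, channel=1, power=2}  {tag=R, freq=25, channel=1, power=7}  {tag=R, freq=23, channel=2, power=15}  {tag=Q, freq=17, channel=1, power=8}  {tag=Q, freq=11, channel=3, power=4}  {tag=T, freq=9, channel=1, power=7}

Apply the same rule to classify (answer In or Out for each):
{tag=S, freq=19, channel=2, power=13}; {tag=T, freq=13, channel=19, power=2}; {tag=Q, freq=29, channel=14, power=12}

The distinguishing property — channel ≥ 4 — holds for all the 'In' cases and none of the 'Out' cases.
{tag=S, freq=19, channel=2, power=13}: channel = 2 — fails this test, so Out. {tag=T, freq=13, channel=19, power=2}: channel = 19 — meets the rule, so In. {tag=Q, freq=29, channel=14, power=12}: channel = 14 — meets the rule, so In.

Out, In, In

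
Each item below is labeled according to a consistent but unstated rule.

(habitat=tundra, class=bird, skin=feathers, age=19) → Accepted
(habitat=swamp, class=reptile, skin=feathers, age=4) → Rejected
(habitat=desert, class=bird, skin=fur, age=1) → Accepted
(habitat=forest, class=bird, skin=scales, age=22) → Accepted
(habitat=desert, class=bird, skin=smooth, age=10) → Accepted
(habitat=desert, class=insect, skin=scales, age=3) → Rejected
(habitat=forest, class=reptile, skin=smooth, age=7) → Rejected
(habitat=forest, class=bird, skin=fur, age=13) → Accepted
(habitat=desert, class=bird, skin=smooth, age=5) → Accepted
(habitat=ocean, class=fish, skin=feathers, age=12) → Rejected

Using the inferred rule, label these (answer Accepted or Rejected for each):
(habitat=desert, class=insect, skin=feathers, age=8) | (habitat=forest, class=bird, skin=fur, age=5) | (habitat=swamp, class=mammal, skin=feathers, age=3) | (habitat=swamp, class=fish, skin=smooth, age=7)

Rejected, Accepted, Rejected, Rejected

Checking candidate rules against both groups, what survives is: class is bird.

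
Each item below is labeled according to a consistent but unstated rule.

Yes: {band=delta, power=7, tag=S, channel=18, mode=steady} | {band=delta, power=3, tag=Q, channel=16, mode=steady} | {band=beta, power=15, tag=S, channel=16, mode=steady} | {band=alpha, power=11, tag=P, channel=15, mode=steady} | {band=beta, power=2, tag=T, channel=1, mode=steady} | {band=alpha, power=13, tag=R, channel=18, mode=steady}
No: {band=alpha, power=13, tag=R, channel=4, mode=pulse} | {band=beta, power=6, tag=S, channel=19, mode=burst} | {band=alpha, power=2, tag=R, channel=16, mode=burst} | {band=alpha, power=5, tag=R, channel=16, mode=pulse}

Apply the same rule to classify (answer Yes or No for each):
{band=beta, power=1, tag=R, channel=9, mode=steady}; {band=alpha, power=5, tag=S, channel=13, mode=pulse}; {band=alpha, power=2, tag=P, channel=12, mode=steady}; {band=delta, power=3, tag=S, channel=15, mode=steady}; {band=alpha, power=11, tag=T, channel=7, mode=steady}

Yes, No, Yes, Yes, Yes

Every 'Yes' example satisfies: mode is steady. None of the 'No' examples do.
{band=beta, power=1, tag=R, channel=9, mode=steady}: mode is steady, checks out → Yes.
{band=alpha, power=5, tag=S, channel=13, mode=pulse}: mode is pulse, lacks this property → No.
{band=alpha, power=2, tag=P, channel=12, mode=steady}: mode is steady, checks out → Yes.
{band=delta, power=3, tag=S, channel=15, mode=steady}: mode is steady, checks out → Yes.
{band=alpha, power=11, tag=T, channel=7, mode=steady}: mode is steady, checks out → Yes.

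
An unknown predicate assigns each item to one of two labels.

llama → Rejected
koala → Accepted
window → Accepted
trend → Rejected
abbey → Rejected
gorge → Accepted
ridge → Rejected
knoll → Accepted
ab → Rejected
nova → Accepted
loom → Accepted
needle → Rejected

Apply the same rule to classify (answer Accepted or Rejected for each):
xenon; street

Every 'Accepted' example satisfies: contains 'o'. None of the 'Rejected' examples do.
xenon → has 'o' → Accepted. street → no 'o' → Rejected.

Accepted, Rejected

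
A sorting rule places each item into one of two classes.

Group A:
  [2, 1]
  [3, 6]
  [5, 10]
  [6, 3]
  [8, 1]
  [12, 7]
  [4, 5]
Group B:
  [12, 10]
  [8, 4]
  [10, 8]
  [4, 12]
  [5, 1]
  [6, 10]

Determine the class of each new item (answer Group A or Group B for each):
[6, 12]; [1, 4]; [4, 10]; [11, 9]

Checking candidate rules against both groups, what survives is: sum is odd.
[6, 12] — 6+12 = 18, hence Group B. [1, 4] — 1+4 = 5, hence Group A. [4, 10] — 4+10 = 14, hence Group B. [11, 9] — 11+9 = 20, hence Group B.

Group B, Group A, Group B, Group B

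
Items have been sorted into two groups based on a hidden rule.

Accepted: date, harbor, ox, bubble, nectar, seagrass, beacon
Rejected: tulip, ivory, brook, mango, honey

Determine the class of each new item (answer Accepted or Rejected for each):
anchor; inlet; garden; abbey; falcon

Accepted, Rejected, Accepted, Rejected, Accepted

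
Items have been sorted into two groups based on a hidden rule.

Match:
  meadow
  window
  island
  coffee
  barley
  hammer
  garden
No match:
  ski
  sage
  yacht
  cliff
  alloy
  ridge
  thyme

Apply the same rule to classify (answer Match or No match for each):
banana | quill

Match, No match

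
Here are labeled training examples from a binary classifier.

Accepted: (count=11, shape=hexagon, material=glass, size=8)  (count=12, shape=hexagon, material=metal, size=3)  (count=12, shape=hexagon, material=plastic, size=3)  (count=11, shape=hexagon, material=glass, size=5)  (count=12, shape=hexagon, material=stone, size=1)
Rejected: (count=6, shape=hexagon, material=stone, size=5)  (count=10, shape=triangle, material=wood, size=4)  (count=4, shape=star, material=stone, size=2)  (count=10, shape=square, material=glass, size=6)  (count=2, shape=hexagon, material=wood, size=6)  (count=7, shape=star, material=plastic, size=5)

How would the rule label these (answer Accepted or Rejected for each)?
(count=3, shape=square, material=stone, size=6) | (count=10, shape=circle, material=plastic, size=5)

The distinguishing property — count ≥ 11 — holds for all the 'Accepted' cases and none of the 'Rejected' cases.
(count=3, shape=square, material=stone, size=6): Rejected (count = 3).
(count=10, shape=circle, material=plastic, size=5): Rejected (count = 10).

Rejected, Rejected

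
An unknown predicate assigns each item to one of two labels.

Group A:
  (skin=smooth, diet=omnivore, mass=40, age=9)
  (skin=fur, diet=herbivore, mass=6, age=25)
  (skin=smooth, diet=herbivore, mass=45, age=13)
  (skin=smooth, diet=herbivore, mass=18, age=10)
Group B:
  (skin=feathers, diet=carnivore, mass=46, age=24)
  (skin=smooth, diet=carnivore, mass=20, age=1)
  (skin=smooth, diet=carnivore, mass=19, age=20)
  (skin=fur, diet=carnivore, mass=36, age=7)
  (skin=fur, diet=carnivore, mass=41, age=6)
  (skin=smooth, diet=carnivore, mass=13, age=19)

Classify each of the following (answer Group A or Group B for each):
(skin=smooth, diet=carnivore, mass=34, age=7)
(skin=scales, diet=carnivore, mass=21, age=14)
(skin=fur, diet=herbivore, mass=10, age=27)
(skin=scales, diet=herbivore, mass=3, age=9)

Group B, Group B, Group A, Group A

Rule: diet is not carnivore. This holds for each 'Group A' example and fails for each 'Group B' one.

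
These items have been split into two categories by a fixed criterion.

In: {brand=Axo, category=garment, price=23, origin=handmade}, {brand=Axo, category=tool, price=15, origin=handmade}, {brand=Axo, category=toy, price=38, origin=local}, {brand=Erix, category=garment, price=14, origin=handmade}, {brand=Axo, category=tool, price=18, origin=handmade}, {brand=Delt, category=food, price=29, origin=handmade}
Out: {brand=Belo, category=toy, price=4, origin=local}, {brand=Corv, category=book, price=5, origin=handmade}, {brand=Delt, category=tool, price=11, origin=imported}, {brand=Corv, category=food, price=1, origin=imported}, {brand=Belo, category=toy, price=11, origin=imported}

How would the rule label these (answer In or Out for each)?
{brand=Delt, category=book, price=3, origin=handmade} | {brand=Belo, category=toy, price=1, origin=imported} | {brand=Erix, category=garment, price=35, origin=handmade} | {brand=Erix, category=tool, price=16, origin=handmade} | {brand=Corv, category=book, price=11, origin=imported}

Out, Out, In, In, Out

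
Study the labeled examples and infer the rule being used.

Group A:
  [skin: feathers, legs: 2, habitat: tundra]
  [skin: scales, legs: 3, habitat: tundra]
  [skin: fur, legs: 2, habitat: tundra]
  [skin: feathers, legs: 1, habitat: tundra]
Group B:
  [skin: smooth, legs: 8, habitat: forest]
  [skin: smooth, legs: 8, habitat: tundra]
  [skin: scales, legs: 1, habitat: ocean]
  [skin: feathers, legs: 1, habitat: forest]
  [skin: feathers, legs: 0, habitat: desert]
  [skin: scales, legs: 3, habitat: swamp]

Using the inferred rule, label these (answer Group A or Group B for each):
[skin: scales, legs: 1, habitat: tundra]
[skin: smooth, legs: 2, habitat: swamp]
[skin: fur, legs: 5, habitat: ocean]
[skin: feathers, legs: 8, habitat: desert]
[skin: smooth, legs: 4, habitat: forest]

The pattern is that an item is 'Group A' exactly when: habitat is tundra AND legs ≤ 3.
[skin: scales, legs: 1, habitat: tundra]: habitat is tundra, legs = 1 — matches, so Group A. [skin: smooth, legs: 2, habitat: swamp]: habitat is swamp, legs = 2 — does not pass, so Group B. [skin: fur, legs: 5, habitat: ocean]: habitat is ocean, legs = 5 — does not pass, so Group B. [skin: feathers, legs: 8, habitat: desert]: habitat is desert, legs = 8 — does not pass, so Group B. [skin: smooth, legs: 4, habitat: forest]: habitat is forest, legs = 4 — does not pass, so Group B.

Group A, Group B, Group B, Group B, Group B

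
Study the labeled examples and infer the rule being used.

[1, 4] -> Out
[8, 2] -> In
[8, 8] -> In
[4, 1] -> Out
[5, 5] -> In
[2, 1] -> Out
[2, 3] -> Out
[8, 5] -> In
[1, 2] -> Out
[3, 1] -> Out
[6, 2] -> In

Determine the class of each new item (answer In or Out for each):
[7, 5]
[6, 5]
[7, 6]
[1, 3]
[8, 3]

One predicate separates the groups cleanly: sum ≥ 8.
[7, 5] — 7+5 = 12, hence In.
[6, 5] — 6+5 = 11, hence In.
[7, 6] — 7+6 = 13, hence In.
[1, 3] — 1+3 = 4, hence Out.
[8, 3] — 8+3 = 11, hence In.

In, In, In, Out, In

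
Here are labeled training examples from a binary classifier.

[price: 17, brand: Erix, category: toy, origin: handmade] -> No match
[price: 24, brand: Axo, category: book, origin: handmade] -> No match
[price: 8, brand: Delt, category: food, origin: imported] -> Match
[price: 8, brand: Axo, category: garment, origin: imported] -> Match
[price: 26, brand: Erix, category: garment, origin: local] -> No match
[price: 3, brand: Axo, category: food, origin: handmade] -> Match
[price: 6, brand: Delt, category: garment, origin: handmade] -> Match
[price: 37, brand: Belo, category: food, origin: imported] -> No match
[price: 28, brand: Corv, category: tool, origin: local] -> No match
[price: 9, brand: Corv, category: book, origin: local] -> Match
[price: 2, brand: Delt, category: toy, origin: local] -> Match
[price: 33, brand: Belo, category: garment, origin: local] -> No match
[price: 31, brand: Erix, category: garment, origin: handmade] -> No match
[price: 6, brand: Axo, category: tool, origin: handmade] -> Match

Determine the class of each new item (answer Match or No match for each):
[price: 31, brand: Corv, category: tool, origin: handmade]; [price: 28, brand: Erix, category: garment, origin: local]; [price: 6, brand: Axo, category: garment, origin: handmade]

No match, No match, Match

Rule: price ≤ 9. This holds for each 'Match' example and fails for each 'No match' one.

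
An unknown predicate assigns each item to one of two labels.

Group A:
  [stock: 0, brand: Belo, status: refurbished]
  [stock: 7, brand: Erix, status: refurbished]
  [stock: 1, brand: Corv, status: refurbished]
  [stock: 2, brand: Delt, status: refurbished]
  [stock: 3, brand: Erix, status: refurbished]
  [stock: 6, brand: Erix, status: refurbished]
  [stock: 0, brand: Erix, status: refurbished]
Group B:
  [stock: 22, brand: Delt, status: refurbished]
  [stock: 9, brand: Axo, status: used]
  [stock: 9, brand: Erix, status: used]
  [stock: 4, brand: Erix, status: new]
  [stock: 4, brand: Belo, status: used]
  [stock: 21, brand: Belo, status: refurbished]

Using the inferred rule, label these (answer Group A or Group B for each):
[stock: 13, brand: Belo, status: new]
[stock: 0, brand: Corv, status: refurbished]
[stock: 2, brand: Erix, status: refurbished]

Group B, Group A, Group A

'Group A' ⟺ status is refurbished AND stock ≤ 7.
[stock: 13, brand: Belo, status: new] — status is new, stock = 13, hence Group B. [stock: 0, brand: Corv, status: refurbished] — status is refurbished, stock = 0, hence Group A. [stock: 2, brand: Erix, status: refurbished] — status is refurbished, stock = 2, hence Group A.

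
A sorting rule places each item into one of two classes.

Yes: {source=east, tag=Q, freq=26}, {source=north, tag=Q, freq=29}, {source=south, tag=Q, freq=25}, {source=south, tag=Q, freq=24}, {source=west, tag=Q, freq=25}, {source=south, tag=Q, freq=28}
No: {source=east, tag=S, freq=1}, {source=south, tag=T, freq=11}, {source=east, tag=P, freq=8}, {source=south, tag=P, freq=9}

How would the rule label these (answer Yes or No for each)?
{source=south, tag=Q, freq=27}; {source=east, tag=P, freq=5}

The pattern is that an item is 'Yes' exactly when: tag is Q.

Yes, No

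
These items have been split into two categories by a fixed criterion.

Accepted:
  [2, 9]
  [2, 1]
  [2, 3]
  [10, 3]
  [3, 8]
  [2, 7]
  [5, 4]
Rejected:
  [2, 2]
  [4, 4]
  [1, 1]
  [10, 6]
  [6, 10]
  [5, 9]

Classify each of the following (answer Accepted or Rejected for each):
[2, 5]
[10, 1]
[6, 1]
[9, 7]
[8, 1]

The rule appears to be: sum is odd.

Accepted, Accepted, Accepted, Rejected, Accepted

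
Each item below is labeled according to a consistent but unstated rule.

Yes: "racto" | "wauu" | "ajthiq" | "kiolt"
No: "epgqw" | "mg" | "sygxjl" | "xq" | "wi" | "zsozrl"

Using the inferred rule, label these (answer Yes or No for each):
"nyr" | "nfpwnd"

No, No

Every 'Yes' example satisfies: has ≥ 2 vowels. None of the 'No' examples do.
No: "nyr", since 0 vowels.
No: "nfpwnd", since 0 vowels.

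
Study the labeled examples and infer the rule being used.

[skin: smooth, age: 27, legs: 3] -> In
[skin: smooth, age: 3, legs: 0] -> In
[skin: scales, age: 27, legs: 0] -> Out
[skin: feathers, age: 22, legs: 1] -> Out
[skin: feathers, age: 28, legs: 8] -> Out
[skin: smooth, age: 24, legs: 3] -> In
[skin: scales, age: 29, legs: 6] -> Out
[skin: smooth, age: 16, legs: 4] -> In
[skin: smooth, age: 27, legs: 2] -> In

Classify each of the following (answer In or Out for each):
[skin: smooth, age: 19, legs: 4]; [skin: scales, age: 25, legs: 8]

In, Out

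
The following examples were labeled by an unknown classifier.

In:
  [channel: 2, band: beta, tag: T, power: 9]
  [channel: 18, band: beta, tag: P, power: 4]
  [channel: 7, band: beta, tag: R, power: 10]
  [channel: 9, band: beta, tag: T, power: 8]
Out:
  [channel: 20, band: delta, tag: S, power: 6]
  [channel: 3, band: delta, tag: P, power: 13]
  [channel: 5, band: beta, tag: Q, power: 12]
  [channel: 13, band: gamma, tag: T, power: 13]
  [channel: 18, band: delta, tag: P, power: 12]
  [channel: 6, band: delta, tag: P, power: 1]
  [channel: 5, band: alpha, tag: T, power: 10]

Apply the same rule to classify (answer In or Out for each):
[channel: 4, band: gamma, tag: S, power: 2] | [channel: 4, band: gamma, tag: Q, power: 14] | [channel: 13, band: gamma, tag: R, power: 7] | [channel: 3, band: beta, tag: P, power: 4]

Out, Out, Out, In

The classifier is using: band is beta AND power ≤ 10.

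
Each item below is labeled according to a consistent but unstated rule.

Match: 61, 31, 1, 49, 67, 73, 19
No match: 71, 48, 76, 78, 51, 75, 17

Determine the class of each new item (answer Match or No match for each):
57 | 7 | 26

No match, Match, No match

All 'Match' examples share one property — ≡ 1 (mod 6) — and every 'No match' example lacks it.
No match: 57, since 57 mod 6 = 3.
Match: 7, since 7 mod 6 = 1.
No match: 26, since 26 mod 6 = 2.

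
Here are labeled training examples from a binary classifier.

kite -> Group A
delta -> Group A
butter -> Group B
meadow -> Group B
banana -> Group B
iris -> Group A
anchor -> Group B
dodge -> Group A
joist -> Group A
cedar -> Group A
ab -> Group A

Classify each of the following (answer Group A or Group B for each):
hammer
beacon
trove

Group B, Group B, Group A

All 'Group A' examples share one property — length ≤ 5 — and every 'Group B' example lacks it.
hammer: length 6 — fails the rule, so Group B. beacon: length 6 — fails the rule, so Group B. trove: length 5 — matches, so Group A.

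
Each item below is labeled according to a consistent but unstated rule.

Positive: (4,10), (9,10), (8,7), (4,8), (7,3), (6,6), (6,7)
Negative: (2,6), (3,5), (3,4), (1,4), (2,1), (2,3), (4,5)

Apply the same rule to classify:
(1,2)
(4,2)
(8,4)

Negative, Negative, Positive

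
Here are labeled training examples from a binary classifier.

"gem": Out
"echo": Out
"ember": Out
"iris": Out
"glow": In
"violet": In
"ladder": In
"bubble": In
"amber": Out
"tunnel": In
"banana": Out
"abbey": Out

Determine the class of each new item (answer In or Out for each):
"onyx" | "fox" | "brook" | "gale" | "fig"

The rule appears to be: contains 'l'.
"onyx": Out (no 'l').
"fox": Out (no 'l').
"brook": Out (no 'l').
"gale": In (has 'l').
"fig": Out (no 'l').

Out, Out, Out, In, Out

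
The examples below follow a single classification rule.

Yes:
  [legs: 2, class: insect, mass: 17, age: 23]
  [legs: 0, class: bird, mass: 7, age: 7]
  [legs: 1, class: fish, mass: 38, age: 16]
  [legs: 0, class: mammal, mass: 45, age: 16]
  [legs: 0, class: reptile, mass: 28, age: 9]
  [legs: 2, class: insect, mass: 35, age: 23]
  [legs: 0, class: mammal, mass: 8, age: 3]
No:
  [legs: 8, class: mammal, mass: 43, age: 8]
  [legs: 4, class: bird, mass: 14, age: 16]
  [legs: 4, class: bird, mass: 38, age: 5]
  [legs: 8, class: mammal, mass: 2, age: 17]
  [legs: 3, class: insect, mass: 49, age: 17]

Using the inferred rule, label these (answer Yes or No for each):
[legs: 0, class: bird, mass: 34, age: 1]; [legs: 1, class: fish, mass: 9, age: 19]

Yes, Yes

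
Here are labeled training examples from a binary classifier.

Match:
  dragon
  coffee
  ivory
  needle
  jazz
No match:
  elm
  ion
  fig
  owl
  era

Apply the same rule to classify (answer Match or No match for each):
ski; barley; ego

'Match' ⟺ length ≥ 4.
ski: length 3 — doesn't match, so No match. barley: length 6 — fits, so Match. ego: length 3 — doesn't match, so No match.

No match, Match, No match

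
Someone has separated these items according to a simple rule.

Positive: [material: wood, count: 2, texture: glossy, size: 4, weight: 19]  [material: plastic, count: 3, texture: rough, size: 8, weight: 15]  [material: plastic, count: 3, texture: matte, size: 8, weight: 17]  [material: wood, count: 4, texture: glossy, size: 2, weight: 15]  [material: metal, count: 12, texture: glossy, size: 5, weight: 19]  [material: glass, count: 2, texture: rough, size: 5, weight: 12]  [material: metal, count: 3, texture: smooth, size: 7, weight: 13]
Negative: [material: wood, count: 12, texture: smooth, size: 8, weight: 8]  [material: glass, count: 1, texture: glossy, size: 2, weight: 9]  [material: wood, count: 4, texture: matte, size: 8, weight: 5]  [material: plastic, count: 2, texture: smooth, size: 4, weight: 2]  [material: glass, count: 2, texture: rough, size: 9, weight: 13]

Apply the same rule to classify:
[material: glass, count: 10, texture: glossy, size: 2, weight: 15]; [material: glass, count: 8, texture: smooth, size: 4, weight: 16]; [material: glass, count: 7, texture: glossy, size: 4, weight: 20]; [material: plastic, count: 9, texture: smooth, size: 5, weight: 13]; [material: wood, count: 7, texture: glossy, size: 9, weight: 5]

Positive, Positive, Positive, Positive, Negative

One predicate separates the groups cleanly: weight ≥ 12 AND size ≤ 8.
[material: glass, count: 10, texture: glossy, size: 2, weight: 15]: weight = 15, size = 2 — passes, so Positive. [material: glass, count: 8, texture: smooth, size: 4, weight: 16]: weight = 16, size = 4 — passes, so Positive. [material: glass, count: 7, texture: glossy, size: 4, weight: 20]: weight = 20, size = 4 — passes, so Positive. [material: plastic, count: 9, texture: smooth, size: 5, weight: 13]: weight = 13, size = 5 — passes, so Positive. [material: wood, count: 7, texture: glossy, size: 9, weight: 5]: weight = 5, size = 9 — fails the rule, so Negative.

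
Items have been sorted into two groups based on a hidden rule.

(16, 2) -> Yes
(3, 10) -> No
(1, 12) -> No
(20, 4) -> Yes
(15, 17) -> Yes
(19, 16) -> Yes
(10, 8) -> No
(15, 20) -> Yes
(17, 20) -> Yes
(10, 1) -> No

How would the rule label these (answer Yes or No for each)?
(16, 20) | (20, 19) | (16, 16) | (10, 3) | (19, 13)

Yes, Yes, Yes, No, Yes

Every 'Yes' example satisfies: first ≥ 12. None of the 'No' examples do.
(16, 20) → first 16 → Yes. (20, 19) → first 20 → Yes. (16, 16) → first 16 → Yes. (10, 3) → first 10 → No. (19, 13) → first 19 → Yes.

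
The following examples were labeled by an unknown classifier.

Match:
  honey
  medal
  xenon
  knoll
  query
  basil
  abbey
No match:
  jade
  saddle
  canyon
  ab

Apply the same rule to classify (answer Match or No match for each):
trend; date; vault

All 'Match' examples share one property — odd length — and every 'No match' example lacks it.

Match, No match, Match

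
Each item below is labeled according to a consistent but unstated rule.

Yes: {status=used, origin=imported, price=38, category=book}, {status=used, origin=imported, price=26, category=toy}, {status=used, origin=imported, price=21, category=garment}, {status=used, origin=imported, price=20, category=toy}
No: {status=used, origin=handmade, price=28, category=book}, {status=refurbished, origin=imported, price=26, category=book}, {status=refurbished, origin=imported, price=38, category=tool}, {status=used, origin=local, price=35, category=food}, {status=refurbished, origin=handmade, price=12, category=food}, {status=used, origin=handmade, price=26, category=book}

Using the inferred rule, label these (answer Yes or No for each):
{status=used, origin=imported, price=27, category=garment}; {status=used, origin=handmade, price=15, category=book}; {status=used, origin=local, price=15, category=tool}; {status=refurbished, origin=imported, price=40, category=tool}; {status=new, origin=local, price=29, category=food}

Yes, No, No, No, No

The simplest hypothesis consistent with all the labels is: status is used AND origin is imported.
{status=used, origin=imported, price=27, category=garment}: Yes (status is used, origin is imported). {status=used, origin=handmade, price=15, category=book}: No (status is used, origin is handmade). {status=used, origin=local, price=15, category=tool}: No (status is used, origin is local). {status=refurbished, origin=imported, price=40, category=tool}: No (status is refurbished, origin is imported). {status=new, origin=local, price=29, category=food}: No (status is new, origin is local).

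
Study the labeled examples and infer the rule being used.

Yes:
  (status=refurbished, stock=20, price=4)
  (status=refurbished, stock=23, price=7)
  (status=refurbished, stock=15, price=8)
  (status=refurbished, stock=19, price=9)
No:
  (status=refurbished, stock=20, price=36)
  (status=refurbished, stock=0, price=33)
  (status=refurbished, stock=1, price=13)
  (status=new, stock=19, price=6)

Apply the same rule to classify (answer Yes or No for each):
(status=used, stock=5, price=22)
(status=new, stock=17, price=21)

The rule appears to be: status is refurbished AND price ≤ 9.
(status=used, stock=5, price=22) — status is used, price = 22, hence No.
(status=new, stock=17, price=21) — status is new, price = 21, hence No.

No, No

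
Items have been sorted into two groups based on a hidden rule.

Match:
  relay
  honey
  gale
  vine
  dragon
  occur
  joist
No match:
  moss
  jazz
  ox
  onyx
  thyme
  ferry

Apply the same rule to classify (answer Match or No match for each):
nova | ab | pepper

Match, No match, Match

The pattern is that an item is 'Match' exactly when: has ≥ 2 vowels.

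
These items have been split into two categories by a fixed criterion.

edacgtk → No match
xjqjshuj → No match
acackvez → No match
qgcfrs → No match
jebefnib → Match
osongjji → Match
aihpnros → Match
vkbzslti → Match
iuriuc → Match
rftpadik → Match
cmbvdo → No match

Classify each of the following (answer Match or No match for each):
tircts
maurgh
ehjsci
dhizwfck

The classifier is using: contains 'i'.
tircts → has 'i' → Match. maurgh → no 'i' → No match. ehjsci → has 'i' → Match. dhizwfck → has 'i' → Match.

Match, No match, Match, Match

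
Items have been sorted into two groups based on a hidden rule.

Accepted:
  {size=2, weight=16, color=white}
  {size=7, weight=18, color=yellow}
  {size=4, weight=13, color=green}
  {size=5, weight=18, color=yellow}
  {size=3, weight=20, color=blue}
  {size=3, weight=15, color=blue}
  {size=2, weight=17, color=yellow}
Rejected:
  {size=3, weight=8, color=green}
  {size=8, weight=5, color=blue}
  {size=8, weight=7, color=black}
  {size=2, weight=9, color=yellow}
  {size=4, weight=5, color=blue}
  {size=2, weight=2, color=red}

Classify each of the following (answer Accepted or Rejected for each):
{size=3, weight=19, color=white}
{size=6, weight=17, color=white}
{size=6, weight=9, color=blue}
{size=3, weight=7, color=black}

The distinguishing property — weight ≥ 13 — holds for all the 'Accepted' cases and none of the 'Rejected' cases.
{size=3, weight=19, color=white} → weight = 19 → Accepted. {size=6, weight=17, color=white} → weight = 17 → Accepted. {size=6, weight=9, color=blue} → weight = 9 → Rejected. {size=3, weight=7, color=black} → weight = 7 → Rejected.

Accepted, Accepted, Rejected, Rejected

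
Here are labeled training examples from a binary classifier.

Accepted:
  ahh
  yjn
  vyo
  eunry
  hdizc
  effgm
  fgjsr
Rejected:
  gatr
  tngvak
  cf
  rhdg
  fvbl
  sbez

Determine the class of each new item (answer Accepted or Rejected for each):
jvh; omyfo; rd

Accepted, Accepted, Rejected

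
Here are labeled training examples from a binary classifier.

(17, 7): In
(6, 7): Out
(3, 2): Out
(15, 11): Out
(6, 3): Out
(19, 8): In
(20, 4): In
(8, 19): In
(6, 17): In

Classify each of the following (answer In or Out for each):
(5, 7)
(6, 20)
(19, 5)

The pattern is that an item is 'In' exactly when: max ≥ 17.
(5, 7): max 7 — doesn't qualify, so Out. (6, 20): max 20 — passes, so In. (19, 5): max 19 — passes, so In.

Out, In, In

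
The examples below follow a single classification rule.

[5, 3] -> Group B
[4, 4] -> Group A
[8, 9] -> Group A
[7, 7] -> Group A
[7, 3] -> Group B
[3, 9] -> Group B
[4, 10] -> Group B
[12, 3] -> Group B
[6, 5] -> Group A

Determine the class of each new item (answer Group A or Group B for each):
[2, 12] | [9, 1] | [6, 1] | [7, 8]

Every 'Group A' example satisfies: |first − second| ≤ 1. None of the 'Group B' examples do.
[2, 12] → |2−12| = 10 → Group B.
[9, 1] → |9−1| = 8 → Group B.
[6, 1] → |6−1| = 5 → Group B.
[7, 8] → |7−8| = 1 → Group A.

Group B, Group B, Group B, Group A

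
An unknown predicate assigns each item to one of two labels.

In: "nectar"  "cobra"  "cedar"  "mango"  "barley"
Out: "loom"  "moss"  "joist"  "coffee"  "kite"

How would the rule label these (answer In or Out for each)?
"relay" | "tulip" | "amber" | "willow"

Every 'In' example satisfies: contains 'a'. None of the 'Out' examples do.
"relay": has 'a' — satisfies this, so In. "tulip": no 'a' — doesn't match, so Out. "amber": has 'a' — satisfies this, so In. "willow": no 'a' — doesn't match, so Out.

In, Out, In, Out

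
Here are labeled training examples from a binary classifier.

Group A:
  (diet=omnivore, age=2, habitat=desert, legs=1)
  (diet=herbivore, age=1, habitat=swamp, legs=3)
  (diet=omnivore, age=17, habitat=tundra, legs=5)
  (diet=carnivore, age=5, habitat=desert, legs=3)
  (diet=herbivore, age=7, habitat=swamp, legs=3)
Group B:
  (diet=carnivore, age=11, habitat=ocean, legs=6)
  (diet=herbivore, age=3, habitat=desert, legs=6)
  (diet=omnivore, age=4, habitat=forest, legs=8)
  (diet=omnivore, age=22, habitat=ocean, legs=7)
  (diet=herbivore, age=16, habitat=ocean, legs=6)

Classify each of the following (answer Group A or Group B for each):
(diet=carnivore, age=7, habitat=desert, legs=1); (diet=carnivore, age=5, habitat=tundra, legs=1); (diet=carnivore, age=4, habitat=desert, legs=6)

The common property of the 'Group A' items is: legs ≤ 5. No 'Group B' item has it.
(diet=carnivore, age=7, habitat=desert, legs=1): legs = 1 — meets the rule, so Group A. (diet=carnivore, age=5, habitat=tundra, legs=1): legs = 1 — meets the rule, so Group A. (diet=carnivore, age=4, habitat=desert, legs=6): legs = 6 — doesn't match, so Group B.

Group A, Group A, Group B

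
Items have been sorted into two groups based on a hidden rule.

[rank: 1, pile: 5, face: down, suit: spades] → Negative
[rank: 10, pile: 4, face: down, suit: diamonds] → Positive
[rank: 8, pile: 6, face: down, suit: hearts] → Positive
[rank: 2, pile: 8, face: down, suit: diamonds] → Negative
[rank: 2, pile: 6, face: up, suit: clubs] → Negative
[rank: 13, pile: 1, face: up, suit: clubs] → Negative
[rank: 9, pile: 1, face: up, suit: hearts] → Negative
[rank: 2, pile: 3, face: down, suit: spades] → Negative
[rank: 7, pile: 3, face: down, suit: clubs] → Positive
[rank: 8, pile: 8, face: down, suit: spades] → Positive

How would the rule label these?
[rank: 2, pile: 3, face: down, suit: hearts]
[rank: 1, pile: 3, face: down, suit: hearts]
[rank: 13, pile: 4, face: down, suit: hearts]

Rule: face is down AND rank ≥ 7. This holds for each 'Positive' example and fails for each 'Negative' one.

Negative, Negative, Positive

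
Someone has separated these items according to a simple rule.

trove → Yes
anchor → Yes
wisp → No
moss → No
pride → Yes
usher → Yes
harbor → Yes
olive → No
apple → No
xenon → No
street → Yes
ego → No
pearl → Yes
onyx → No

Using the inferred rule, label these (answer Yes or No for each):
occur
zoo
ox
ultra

Yes, No, No, Yes

The classifier is using: contains 'r'.
occur — has 'r', hence Yes. zoo — no 'r', hence No. ox — no 'r', hence No. ultra — has 'r', hence Yes.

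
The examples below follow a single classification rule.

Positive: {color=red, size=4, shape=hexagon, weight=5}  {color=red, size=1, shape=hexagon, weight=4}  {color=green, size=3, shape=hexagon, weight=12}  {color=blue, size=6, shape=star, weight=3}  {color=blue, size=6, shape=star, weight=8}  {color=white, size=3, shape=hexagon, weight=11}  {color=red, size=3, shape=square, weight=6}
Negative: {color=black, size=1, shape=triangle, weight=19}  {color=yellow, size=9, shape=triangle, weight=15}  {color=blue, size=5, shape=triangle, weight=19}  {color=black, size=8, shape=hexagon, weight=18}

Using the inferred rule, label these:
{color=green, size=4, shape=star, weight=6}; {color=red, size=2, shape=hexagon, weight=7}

Positive, Positive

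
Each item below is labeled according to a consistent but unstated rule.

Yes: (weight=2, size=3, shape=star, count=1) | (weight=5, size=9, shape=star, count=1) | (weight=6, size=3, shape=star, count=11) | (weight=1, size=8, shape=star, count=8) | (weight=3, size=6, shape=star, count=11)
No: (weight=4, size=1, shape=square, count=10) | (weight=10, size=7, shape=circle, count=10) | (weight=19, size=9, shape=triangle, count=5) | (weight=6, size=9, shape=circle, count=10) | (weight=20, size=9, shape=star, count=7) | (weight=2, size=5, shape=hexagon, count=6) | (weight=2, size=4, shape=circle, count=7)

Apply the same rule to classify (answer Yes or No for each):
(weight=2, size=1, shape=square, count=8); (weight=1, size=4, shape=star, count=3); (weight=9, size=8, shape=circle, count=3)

Rule: shape is star AND weight ≤ 6. This holds for each 'Yes' example and fails for each 'No' one.
(weight=2, size=1, shape=square, count=8) → shape is square, weight = 2 → No.
(weight=1, size=4, shape=star, count=3) → shape is star, weight = 1 → Yes.
(weight=9, size=8, shape=circle, count=3) → shape is circle, weight = 9 → No.

No, Yes, No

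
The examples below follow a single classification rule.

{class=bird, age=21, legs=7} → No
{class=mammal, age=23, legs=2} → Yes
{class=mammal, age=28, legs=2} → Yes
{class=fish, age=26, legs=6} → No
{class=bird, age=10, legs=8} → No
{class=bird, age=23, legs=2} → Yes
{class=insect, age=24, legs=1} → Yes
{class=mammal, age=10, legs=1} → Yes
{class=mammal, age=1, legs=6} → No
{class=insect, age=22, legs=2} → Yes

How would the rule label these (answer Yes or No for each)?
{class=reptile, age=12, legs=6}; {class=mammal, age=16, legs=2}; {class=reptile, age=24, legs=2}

No, Yes, Yes

Every 'Yes' example satisfies: legs ≤ 2. None of the 'No' examples do.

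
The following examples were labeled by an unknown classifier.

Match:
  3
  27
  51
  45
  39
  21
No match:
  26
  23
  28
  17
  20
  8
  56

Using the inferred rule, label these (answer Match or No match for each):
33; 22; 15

Match, No match, Match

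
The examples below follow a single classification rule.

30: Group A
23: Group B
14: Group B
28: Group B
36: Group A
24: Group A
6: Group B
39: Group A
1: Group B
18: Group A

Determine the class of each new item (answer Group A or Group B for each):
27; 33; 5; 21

Group A, Group A, Group B, Group A

A rule that fits every label: multiple of 3 AND at least 14 — true of each 'Group A' example, false of each 'Group B' one.
27: 27 = 3·9, 27 ≥ 14, meets the rule → Group A.
33: 33 = 3·11, 33 ≥ 14, meets the rule → Group A.
5: 5 = 3·1 + 2, 5 < 14, fails the rule → Group B.
21: 21 = 3·7, 21 ≥ 14, meets the rule → Group A.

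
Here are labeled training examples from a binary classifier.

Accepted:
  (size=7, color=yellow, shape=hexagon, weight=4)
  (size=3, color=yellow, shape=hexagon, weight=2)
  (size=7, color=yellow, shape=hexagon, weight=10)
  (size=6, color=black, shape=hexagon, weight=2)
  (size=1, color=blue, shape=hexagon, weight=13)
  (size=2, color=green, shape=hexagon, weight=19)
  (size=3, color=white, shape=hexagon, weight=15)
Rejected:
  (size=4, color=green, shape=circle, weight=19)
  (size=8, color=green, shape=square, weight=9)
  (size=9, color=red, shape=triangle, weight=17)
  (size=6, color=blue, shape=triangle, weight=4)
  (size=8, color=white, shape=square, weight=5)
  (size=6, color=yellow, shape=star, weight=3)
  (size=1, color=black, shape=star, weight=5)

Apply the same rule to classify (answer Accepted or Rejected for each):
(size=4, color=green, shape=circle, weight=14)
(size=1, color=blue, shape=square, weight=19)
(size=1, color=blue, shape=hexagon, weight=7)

'Accepted' ⟺ shape is hexagon.
(size=4, color=green, shape=circle, weight=14): shape is circle, doesn't qualify → Rejected.
(size=1, color=blue, shape=square, weight=19): shape is square, doesn't qualify → Rejected.
(size=1, color=blue, shape=hexagon, weight=7): shape is hexagon, matches → Accepted.

Rejected, Rejected, Accepted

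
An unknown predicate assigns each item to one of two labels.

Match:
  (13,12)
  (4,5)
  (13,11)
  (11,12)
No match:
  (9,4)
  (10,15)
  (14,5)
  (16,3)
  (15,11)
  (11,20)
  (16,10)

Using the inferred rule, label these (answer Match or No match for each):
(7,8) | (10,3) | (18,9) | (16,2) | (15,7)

Rule: |first − second| ≤ 2. This holds for each 'Match' example and fails for each 'No match' one.
(7,8): |7−8| = 1 — fits, so Match.
(10,3): |10−3| = 7 — does not fit, so No match.
(18,9): |18−9| = 9 — does not fit, so No match.
(16,2): |16−2| = 14 — does not fit, so No match.
(15,7): |15−7| = 8 — does not fit, so No match.

Match, No match, No match, No match, No match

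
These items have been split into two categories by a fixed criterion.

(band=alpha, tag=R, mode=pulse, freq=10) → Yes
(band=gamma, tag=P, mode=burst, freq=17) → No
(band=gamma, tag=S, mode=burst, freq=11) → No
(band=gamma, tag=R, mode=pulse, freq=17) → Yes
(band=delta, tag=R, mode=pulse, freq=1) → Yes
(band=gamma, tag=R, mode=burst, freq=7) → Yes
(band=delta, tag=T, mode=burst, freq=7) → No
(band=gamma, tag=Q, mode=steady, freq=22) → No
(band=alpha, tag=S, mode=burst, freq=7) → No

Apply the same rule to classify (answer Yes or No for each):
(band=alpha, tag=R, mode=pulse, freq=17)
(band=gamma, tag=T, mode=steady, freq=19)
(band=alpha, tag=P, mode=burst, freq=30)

Yes, No, No

All 'Yes' examples share one property — tag is R — and every 'No' example lacks it.
Yes: (band=alpha, tag=R, mode=pulse, freq=17), since tag is R. No: (band=gamma, tag=T, mode=steady, freq=19), since tag is T. No: (band=alpha, tag=P, mode=burst, freq=30), since tag is P.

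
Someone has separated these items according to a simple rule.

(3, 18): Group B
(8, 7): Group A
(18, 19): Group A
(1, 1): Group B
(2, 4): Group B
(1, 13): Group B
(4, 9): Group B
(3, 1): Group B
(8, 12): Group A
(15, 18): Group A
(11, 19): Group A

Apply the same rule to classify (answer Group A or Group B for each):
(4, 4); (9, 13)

Group B, Group A

The common property of the 'Group A' items is: first ≥ 7. No 'Group B' item has it.
(4, 4): Group B (first 4).
(9, 13): Group A (first 9).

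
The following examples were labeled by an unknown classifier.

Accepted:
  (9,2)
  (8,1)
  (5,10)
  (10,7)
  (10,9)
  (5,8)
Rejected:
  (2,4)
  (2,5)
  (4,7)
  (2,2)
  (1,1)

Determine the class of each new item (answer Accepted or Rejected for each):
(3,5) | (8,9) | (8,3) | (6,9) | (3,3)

Rejected, Accepted, Accepted, Accepted, Rejected

One predicate separates the groups cleanly: first ≥ 5.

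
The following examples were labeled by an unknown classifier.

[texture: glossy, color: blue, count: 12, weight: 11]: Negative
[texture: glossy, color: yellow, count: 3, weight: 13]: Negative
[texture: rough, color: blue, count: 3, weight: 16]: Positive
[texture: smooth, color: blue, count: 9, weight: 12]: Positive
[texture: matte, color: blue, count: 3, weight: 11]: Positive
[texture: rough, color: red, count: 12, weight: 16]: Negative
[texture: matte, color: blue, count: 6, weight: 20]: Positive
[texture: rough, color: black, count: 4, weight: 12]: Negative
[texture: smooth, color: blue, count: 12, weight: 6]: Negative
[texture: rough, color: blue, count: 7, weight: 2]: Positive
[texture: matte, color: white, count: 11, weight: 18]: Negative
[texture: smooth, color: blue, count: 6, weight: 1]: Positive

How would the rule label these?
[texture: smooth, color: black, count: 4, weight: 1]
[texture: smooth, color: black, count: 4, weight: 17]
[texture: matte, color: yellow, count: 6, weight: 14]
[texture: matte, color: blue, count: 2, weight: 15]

The pattern is that an item is 'Positive' exactly when: color is blue AND count ≤ 9.
[texture: smooth, color: black, count: 4, weight: 1]: color is black, count = 4 — does not satisfy this, so Negative. [texture: smooth, color: black, count: 4, weight: 17]: color is black, count = 4 — does not satisfy this, so Negative. [texture: matte, color: yellow, count: 6, weight: 14]: color is yellow, count = 6 — does not satisfy this, so Negative. [texture: matte, color: blue, count: 2, weight: 15]: color is blue, count = 2 — passes, so Positive.

Negative, Negative, Negative, Positive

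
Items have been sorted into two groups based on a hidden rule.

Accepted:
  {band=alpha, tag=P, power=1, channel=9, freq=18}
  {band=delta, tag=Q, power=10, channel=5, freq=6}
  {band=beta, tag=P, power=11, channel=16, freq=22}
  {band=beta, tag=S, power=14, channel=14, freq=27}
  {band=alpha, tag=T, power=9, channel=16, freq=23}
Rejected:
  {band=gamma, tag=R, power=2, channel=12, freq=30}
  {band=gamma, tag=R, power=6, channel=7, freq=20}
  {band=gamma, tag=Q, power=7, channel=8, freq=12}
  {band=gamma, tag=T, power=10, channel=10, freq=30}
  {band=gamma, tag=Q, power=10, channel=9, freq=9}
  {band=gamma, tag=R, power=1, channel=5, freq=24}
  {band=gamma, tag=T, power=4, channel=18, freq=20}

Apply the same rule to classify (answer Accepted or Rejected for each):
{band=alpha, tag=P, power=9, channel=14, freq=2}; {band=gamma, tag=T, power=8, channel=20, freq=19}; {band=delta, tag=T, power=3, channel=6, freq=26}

Accepted, Rejected, Accepted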